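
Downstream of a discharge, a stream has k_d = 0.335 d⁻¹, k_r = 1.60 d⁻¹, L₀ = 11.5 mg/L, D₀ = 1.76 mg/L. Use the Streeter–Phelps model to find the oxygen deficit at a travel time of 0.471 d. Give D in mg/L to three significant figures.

D ≈ 2.00 mg/L

k_d L₀/(k_r−k_d) = 0.335×11.5/(1.60−0.335) = 3.853/1.265 = 3.045 mg/L.
e^(−k_d t) = e^(−0.335×0.4710) = 0.8540; e^(−k_r t) = e^(−1.60×0.4710) = 0.4707.
D = 3.045 × (0.8540 − 0.4707) + 1.76 × 0.4707 = 1.168 + 0.8284 = 1.996 mg/L.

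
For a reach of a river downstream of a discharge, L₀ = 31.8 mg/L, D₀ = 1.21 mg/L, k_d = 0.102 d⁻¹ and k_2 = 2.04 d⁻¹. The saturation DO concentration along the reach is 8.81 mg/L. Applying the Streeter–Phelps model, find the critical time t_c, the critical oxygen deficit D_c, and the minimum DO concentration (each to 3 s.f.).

t_c ≈ 0.883 d; D_c ≈ 1.45 mg/L; min DO ≈ 7.36 mg/L

t_c = [1/(k_2−k_d)] ln[(k_2/k_d)(1 − D₀(k_2−k_d)/(k_d L₀))]
= [1/(2.04−0.102)] ln[(2.04/0.102)(1 − 1.21×1.938/(0.102×31.8))]
= (1/1.938) ln[20.00 × 0.2770] = 0.5160 × ln(5.541) = 0.5160 × 1.712 = 0.8835 d.
D_c = (k_d/k_2) L₀ e^(−k_d t_c) = (0.102/2.04) × 31.8 × e^(−0.102×0.8835) = 0.05000 × 31.8 × 0.9138 = 1.453 mg/L.
Minimum DO = C_s − D_c = 8.81 − 1.453 = 7.357 mg/L.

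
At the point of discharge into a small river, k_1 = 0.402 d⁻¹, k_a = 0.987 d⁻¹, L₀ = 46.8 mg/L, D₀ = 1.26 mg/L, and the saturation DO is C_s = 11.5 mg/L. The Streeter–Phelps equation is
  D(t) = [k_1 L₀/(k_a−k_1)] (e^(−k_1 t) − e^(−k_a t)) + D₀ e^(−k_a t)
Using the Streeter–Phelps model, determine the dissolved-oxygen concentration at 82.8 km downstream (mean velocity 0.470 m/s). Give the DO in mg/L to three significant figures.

DO ≈ 1.46 mg/L

Travel time t = x/v = 82.8 km / (0.470 m/s) = 82800 m / 0.470 m/s = 176200 s = 2.039 d.
k_1 L₀/(k_a−k_1) = 0.402×46.8/(0.987−0.402) = 18.81/0.5850 = 32.16 mg/L.
e^(−k_1 t) = e^(−0.402×2.039) = 0.4406; e^(−k_a t) = e^(−0.987×2.039) = 0.1337.
D = 32.16 × (0.4406 − 0.1337) + 1.26 × 0.1337 = 9.870 + 0.1684 = 10.04 mg/L.
DO = C_s − D = 11.5 − 10.04 = 1.461 mg/L.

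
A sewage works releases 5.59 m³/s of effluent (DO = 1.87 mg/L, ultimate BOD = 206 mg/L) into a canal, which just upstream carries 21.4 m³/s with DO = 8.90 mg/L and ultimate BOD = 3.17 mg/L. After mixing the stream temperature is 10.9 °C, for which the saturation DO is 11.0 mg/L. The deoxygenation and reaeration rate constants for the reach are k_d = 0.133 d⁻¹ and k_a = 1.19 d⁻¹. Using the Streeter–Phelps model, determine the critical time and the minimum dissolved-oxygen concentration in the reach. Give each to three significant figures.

t_c ≈ 1.14 d; minimum DO ≈ 6.66 mg/L

Mixed DO = (21.4×8.90 + 5.59×1.87)/(21.4+5.59) = 200.9/26.99 = 7.444 mg/L.
Mixed L₀ = (21.4×3.17 + 5.59×206)/(26.99) = 1219/26.99 = 45.18 mg/L.
Initial deficit D₀ = C_s − DO₀ = 11.0 − 7.444 = 3.556 mg/L.
t_c = (1/1.057) ln[(1.19/0.133)(1 − 3.556×1.057/(0.133×45.18))] = 0.9461 × ln(3.350) = 1.144 d.
D_c = (0.133/1.19) × 45.18 × e^(−0.133×1.144) = 0.1118 × 45.18 × 0.8589 = 4.337 mg/L.
Minimum DO = 11.0 − 4.337 = 6.663 mg/L.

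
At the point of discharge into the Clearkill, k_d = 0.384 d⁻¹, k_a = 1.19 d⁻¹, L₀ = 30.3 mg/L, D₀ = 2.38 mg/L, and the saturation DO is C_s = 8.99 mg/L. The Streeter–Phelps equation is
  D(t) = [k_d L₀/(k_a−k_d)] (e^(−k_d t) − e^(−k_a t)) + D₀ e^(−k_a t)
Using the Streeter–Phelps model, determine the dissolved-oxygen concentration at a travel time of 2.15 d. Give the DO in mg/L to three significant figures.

k_d L₀/(k_a−k_d) = 0.384×30.3/(1.19−0.384) = 11.64/0.8060 = 14.44 mg/L.
e^(−k_d t) = e^(−0.384×2.150) = 0.4380; e^(−k_a t) = e^(−1.19×2.150) = 0.07742.
D = 14.44 × (0.4380 − 0.07742) + 2.38 × 0.07742 = 5.205 + 0.1843 = 5.389 mg/L.
DO = C_s − D = 8.99 − 5.389 = 3.601 mg/L.

DO ≈ 3.60 mg/L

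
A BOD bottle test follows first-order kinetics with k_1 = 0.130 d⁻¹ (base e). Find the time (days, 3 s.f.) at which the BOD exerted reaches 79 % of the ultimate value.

t ≈ 12.0 d

y/L₀ = 1 − e^(−k_1 t) = 0.79 ⇒ e^(−k_1 t) = 0.210
t = −ln(0.210) / 0.130 = 1.561 / 0.130 = 12.00 d.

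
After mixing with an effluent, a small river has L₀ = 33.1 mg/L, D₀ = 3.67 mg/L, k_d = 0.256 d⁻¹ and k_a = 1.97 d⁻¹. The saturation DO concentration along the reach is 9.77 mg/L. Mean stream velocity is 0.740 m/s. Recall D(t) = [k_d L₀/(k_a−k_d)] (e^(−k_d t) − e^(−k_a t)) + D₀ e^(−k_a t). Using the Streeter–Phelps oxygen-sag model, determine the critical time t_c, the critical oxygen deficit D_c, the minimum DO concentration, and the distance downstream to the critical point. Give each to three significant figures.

t_c = [1/(k_a−k_d)] ln[(k_a/k_d)(1 − D₀(k_a−k_d)/(k_d L₀))]
= [1/(1.97−0.256)] ln[(1.97/0.256)(1 − 3.67×1.714/(0.256×33.1))]
= (1/1.714) ln[7.695 × 0.2576] = 0.5834 × ln(1.983) = 0.5834 × 0.6845 = 0.3993 d.
D_c = (k_d/k_a) L₀ e^(−k_d t_c) = (0.256/1.97) × 33.1 × e^(−0.256×0.3993) = 0.1299 × 33.1 × 0.9028 = 3.883 mg/L.
Minimum DO = C_s − D_c = 9.77 − 3.883 = 5.887 mg/L.
x_c = v t_c = 0.740 m/s × 0.3993 d × 86400 s/d = 25530 m ≈ 25.5 km.

t_c ≈ 0.399 d; D_c ≈ 3.88 mg/L; min DO ≈ 5.89 mg/L; x_c ≈ 25.5 km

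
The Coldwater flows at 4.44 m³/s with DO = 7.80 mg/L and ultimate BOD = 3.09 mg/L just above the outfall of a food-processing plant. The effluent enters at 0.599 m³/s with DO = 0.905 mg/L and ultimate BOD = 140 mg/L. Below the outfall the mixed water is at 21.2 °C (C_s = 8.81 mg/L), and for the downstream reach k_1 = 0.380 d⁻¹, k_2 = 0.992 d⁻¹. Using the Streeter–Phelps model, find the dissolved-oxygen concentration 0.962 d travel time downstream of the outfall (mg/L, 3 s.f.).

Mixed DO = (4.44×7.80 + 0.599×0.905)/(4.44+0.599) = 35.17/5.039 = 6.980 mg/L.
Mixed L₀ = (4.44×3.09 + 0.599×140)/(5.039) = 97.58/5.039 = 19.36 mg/L.
Initial deficit D₀ = C_s − DO₀ = 8.81 − 6.980 = 1.830 mg/L.
D(0.962) = [0.380×19.36/(0.992−0.380)](e^(−0.380×0.962) − e^(−0.992×0.962)) + 1.830 e^(−0.992×0.962)
= 12.02 × (0.6938 − 0.3851) + 1.830 × 0.3851 = 4.417 mg/L.
DO = 8.81 − 4.417 = 4.393 mg/L.

DO ≈ 4.39 mg/L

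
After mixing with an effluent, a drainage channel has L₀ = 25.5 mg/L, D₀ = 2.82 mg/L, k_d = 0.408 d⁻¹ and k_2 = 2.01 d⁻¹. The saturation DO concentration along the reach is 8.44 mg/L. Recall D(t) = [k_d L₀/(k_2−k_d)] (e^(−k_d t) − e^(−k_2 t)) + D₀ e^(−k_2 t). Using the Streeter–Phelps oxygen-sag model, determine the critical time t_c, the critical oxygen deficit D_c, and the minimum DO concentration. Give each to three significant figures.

t_c = [1/(k_2−k_d)] ln[(k_2/k_d)(1 − D₀(k_2−k_d)/(k_d L₀))]
= [1/(2.01−0.408)] ln[(2.01/0.408)(1 − 2.82×1.602/(0.408×25.5))]
= (1/1.602) ln[4.926 × 0.5658] = 0.6242 × ln(2.787) = 0.6242 × 1.025 = 0.6399 d.
D_c = (k_d/k_2) L₀ e^(−k_d t_c) = (0.408/2.01) × 25.5 × e^(−0.408×0.6399) = 0.2030 × 25.5 × 0.7702 = 3.987 mg/L.
Minimum DO = C_s − D_c = 8.44 − 3.987 = 4.453 mg/L.

t_c ≈ 0.640 d; D_c ≈ 3.99 mg/L; min DO ≈ 4.45 mg/L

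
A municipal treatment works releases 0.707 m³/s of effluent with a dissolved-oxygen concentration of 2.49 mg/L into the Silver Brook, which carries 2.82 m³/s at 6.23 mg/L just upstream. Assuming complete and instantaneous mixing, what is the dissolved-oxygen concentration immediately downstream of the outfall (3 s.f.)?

Flow-weighted mixing: C = (Q_r C_r + Q_w C_w)/(Q_r + Q_w)
= (2.82×6.23 + 0.707×2.49)/(2.82 + 0.707) = 19.33/3.527 = 5.480 mg/L.

5.48 mg/L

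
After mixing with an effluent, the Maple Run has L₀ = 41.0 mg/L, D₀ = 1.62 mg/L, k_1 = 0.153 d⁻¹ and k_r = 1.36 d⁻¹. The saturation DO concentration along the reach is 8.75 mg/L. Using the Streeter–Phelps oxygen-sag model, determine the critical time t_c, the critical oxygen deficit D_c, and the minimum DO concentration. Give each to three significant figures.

t_c ≈ 1.50 d; D_c ≈ 3.67 mg/L; min DO ≈ 5.08 mg/L

At the critical point dD/dt = 0, so k_1 L₀ e^(−k_1 t) = k_r D. Substituting D(t) from the Streeter–Phelps equation and solving for t gives
t_c = ln[(k_r/k_1)(1 − D₀(k_r−k_1)/(k_1 L₀))] / (k_r−k_1).
Here k_r−k_1 = 1.207 d⁻¹ and 1 − D₀(k_r−k_1)/(k_1 L₀) = 1 − 1.62×1.207/(0.153×41.0) = 0.6883, so
t_c = ln(8.889 × 0.6883) / 1.207 = 1.811 / 1.207 = 1.501 d.
D_c = (k_1/k_r) L₀ e^(−k_1 t_c) = (0.153/1.36) × 41.0 × e^(−0.153×1.501) = 0.1125 × 41.0 × 0.7949 = 3.666 mg/L.
Minimum DO = C_s − D_c = 8.75 − 3.666 = 5.084 mg/L.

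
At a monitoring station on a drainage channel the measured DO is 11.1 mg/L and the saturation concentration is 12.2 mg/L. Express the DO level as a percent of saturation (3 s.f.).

% saturation = C/C_s × 100 = 11.1/12.2 × 100 = 91.0 %.

91.0 % saturation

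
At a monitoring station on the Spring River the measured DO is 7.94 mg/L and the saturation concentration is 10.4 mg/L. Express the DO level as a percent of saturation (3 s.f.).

76.3 % saturation

% saturation = C/C_s × 100 = 7.94/10.4 × 100 = 76.3 %.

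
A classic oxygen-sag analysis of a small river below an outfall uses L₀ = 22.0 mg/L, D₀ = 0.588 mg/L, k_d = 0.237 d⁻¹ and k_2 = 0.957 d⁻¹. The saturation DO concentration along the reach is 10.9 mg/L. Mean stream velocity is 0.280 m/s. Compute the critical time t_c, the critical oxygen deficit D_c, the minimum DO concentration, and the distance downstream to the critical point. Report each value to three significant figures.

t_c ≈ 1.82 d; D_c ≈ 3.54 mg/L; min DO ≈ 7.36 mg/L; x_c ≈ 44.1 km

With k_2/k_d = 4.038 and 1 − D₀(k_2−k_d)/(k_d L₀) = 0.9188,
t_c = ln(4.038 × 0.9188) / (0.957 − 0.237) = ln(3.710) / 0.7200 = 1.311/0.7200 = 1.821 d.
D_c = (k_d/k_2) L₀ e^(−k_d t_c) = (0.237/0.957) × 22.0 × e^(−0.237×1.821) = 0.2476 × 22.0 × 0.6495 = 3.539 mg/L.
Minimum DO = C_s − D_c = 10.9 − 3.539 = 7.361 mg/L.
x_c = v t_c = 0.280 m/s × 1.821 d × 86400 s/d = 44050 m ≈ 44.1 km.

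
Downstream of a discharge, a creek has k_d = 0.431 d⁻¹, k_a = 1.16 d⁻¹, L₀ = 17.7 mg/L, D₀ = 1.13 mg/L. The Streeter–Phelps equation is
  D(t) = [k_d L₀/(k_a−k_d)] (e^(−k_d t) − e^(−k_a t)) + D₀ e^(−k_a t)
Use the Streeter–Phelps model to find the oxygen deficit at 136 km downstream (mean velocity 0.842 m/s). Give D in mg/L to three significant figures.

Travel time t = x/v = 136 km / (0.842 m/s) = 136000 m / 0.842 m/s = 161500 s = 1.869 d.
k_d L₀/(k_a−k_d) = 0.431×17.7/(1.16−0.431) = 7.629/0.7290 = 10.46 mg/L.
e^(−k_d t) = e^(−0.431×1.869) = 0.4468; e^(−k_a t) = e^(−1.16×1.869) = 0.1143.
D = 10.46 × (0.4468 − 0.1143) + 1.13 × 0.1143 = 3.479 + 0.1292 = 3.608 mg/L.

D ≈ 3.61 mg/L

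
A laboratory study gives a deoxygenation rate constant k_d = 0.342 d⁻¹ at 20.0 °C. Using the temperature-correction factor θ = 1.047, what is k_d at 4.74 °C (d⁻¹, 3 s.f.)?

k_d(T₂) = k_d(T₁) · θ^(T₂−T₁) = 0.342 × 1.047^(4.74−20.0)
= 0.342 × 1.047^-15.3 = 0.342 × 0.4962 = 0.1697 d⁻¹.

k_d ≈ 0.170 d⁻¹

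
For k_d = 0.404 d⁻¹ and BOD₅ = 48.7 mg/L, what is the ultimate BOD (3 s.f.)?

BOD₅ = L₀(1 − e^(−5k_d)) ⇒ L₀ = BOD₅ / (1 − e^(−5×0.404))
= 48.7 / (1 − 0.1327) = 48.7 / 0.8673 = 56.15 mg/L.

L₀ ≈ 56.1 mg/L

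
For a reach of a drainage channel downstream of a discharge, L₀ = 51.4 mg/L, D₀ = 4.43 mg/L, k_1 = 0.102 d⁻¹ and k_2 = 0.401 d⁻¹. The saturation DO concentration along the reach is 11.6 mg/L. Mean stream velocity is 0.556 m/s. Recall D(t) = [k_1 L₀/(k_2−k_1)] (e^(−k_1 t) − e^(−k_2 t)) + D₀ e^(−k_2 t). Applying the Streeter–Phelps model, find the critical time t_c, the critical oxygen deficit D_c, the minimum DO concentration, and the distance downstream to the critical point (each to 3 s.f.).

With k_2/k_1 = 3.931 and 1 − D₀(k_2−k_1)/(k_1 L₀) = 0.7474,
t_c = ln(3.931 × 0.7474) / (0.401 − 0.102) = ln(2.938) / 0.2990 = 1.078/0.2990 = 3.605 d.
L(t_c) = L₀ e^(−k_1 t_c) = 51.4 × 0.6923 = 35.59 mg/L, and at the critical point k_2 D_c = k_1 L, so D_c = (0.102/0.401) × 35.59 = 9.052 mg/L.
Minimum DO = C_s − D_c = 11.6 − 9.052 = 2.548 mg/L.
x_c = v t_c = 0.556 m/s × 3.605 d × 86400 s/d = 173200 m ≈ 173 km.

t_c ≈ 3.60 d; D_c ≈ 9.05 mg/L; min DO ≈ 2.55 mg/L; x_c ≈ 173 km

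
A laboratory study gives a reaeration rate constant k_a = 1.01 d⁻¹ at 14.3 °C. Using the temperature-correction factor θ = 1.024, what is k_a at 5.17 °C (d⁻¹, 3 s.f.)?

k_a(T₂) = k_a(T₁) · θ^(T₂−T₁) = 1.01 × 1.024^(5.17−14.3)
= 1.01 × 1.024^-9.13 = 1.01 × 0.8053 = 0.8134 d⁻¹.

k_a ≈ 0.813 d⁻¹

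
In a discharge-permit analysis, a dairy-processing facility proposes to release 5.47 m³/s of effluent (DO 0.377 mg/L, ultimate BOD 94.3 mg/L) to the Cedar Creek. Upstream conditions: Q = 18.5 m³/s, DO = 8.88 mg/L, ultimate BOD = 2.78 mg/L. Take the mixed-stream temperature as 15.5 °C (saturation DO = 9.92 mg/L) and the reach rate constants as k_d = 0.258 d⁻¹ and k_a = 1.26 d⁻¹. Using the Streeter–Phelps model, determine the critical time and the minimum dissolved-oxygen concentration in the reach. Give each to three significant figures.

t_c ≈ 0.912 d; minimum DO ≈ 6.09 mg/L

Mixed DO = (18.5×8.88 + 5.47×0.377)/(18.5+5.47) = 166.3/23.97 = 6.940 mg/L.
Mixed L₀ = (18.5×2.78 + 5.47×94.3)/(23.97) = 567.3/23.97 = 23.67 mg/L.
Initial deficit D₀ = C_s − DO₀ = 9.92 − 6.940 = 2.980 mg/L.
t_c = (1/1.002) ln[(1.26/0.258)(1 − 2.980×1.002/(0.258×23.67))] = 0.9980 × ln(2.495) = 0.9125 d.
D_c = (0.258/1.26) × 23.67 × e^(−0.258×0.9125) = 0.2048 × 23.67 × 0.7902 = 3.829 mg/L.
Minimum DO = 9.92 − 3.829 = 6.091 mg/L.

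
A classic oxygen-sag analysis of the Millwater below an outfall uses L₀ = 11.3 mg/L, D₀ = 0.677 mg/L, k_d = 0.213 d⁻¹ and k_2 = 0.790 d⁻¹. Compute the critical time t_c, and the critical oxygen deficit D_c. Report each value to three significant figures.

t_c = [1/(k_2−k_d)] ln[(k_2/k_d)(1 − D₀(k_2−k_d)/(k_d L₀))]
= [1/(0.790−0.213)] ln[(0.790/0.213)(1 − 0.677×0.5770/(0.213×11.3))]
= (1/0.5770) ln[3.709 × 0.8377] = 1.733 × ln(3.107) = 1.733 × 1.134 = 1.965 d.
D_c = (k_d/k_2) L₀ e^(−k_d t_c) = (0.213/0.790) × 11.3 × e^(−0.213×1.965) = 0.2696 × 11.3 × 0.6580 = 2.005 mg/L.

t_c ≈ 1.96 d; D_c ≈ 2.00 mg/L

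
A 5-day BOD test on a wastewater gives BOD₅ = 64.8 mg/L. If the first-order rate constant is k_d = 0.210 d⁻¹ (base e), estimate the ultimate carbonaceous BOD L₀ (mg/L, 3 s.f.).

L₀ ≈ 99.7 mg/L

BOD₅ = L₀(1 − e^(−5k_d)) ⇒ L₀ = BOD₅ / (1 − e^(−5×0.210))
= 64.8 / (1 − 0.3499) = 64.8 / 0.6501 = 99.68 mg/L.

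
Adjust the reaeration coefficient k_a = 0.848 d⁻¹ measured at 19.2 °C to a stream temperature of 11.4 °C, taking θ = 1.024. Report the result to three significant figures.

k_a(T₂) = k_a(T₁) · θ^(T₂−T₁) = 0.848 × 1.024^(11.4−19.2)
= 0.848 × 1.024^-7.80 = 0.848 × 0.8311 = 0.7048 d⁻¹.

k_a ≈ 0.705 d⁻¹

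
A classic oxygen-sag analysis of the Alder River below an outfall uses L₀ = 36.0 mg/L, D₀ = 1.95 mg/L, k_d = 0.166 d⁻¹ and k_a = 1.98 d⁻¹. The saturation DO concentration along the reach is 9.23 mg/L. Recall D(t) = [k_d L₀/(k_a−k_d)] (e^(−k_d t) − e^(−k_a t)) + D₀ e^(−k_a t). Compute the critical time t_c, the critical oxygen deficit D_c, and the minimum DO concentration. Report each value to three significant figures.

t_c ≈ 0.872 d; D_c ≈ 2.61 mg/L; min DO ≈ 6.62 mg/L

t_c = [1/(k_a−k_d)] ln[(k_a/k_d)(1 − D₀(k_a−k_d)/(k_d L₀))]
= [1/(1.98−0.166)] ln[(1.98/0.166)(1 − 1.95×1.814/(0.166×36.0))]
= (1/1.814) ln[11.93 × 0.4081] = 0.5513 × ln(4.867) = 0.5513 × 1.583 = 0.8724 d.
D_c = (k_d/k_a) L₀ e^(−k_d t_c) = (0.166/1.98) × 36.0 × e^(−0.166×0.8724) = 0.08384 × 36.0 × 0.8652 = 2.611 mg/L.
Minimum DO = C_s − D_c = 9.23 − 2.611 = 6.619 mg/L.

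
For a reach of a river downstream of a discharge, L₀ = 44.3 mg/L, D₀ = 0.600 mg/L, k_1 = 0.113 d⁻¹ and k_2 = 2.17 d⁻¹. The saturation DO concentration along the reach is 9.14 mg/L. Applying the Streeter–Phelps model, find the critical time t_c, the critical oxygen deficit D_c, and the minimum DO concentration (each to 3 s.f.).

t_c ≈ 1.30 d; D_c ≈ 1.99 mg/L; min DO ≈ 7.15 mg/L

t_c = [1/(k_2−k_1)] ln[(k_2/k_1)(1 − D₀(k_2−k_1)/(k_1 L₀))]
= [1/(2.17−0.113)] ln[(2.17/0.113)(1 − 0.600×2.057/(0.113×44.3))]
= (1/2.057) ln[19.20 × 0.7535] = 0.4861 × ln(14.47) = 0.4861 × 2.672 = 1.299 d.
D_c = (k_1/k_2) L₀ e^(−k_1 t_c) = (0.113/2.17) × 44.3 × e^(−0.113×1.299) = 0.05207 × 44.3 × 0.8635 = 1.992 mg/L.
Minimum DO = C_s − D_c = 9.14 − 1.992 = 7.148 mg/L.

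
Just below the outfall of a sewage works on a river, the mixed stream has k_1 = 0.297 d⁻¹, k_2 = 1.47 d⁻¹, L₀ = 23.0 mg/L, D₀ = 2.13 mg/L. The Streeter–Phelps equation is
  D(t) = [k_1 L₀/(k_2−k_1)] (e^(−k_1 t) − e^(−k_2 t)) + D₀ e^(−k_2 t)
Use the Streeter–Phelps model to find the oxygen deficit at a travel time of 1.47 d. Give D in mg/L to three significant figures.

D ≈ 3.34 mg/L

k_1 L₀/(k_2−k_1) = 0.297×23.0/(1.47−0.297) = 6.831/1.173 = 5.824 mg/L.
e^(−k_1 t) = e^(−0.297×1.470) = 0.6462; e^(−k_2 t) = e^(−1.47×1.470) = 0.1152.
D = 5.824 × (0.6462 − 0.1152) + 2.13 × 0.1152 = 3.092 + 0.2454 = 3.338 mg/L.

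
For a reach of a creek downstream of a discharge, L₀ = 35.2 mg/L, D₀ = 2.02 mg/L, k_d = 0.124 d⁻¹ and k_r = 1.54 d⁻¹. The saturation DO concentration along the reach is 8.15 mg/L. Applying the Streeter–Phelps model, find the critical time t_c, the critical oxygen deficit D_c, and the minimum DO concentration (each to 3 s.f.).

t_c ≈ 1.03 d; D_c ≈ 2.50 mg/L; min DO ≈ 5.65 mg/L

With k_r/k_d = 12.42 and 1 − D₀(k_r−k_d)/(k_d L₀) = 0.3447,
t_c = ln(12.42 × 0.3447) / (1.54 − 0.124) = ln(4.281) / 1.416 = 1.454/1.416 = 1.027 d.
L(t_c) = L₀ e^(−k_d t_c) = 35.2 × 0.8804 = 30.99 mg/L, and at the critical point k_r D_c = k_d L, so D_c = (0.124/1.54) × 30.99 = 2.495 mg/L.
Minimum DO = C_s − D_c = 8.15 − 2.495 = 5.655 mg/L.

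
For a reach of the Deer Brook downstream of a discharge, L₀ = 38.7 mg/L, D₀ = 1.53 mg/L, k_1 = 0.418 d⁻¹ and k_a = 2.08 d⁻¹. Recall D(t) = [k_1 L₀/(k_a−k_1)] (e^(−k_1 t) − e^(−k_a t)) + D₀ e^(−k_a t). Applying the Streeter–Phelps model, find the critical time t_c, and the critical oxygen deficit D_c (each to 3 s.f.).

t_c ≈ 0.863 d; D_c ≈ 5.42 mg/L

With k_a/k_1 = 4.976 and 1 − D₀(k_a−k_1)/(k_1 L₀) = 0.8428,
t_c = ln(4.976 × 0.8428) / (2.08 − 0.418) = ln(4.194) / 1.662 = 1.434/1.662 = 0.8626 d.
L(t_c) = L₀ e^(−k_1 t_c) = 38.7 × 0.6973 = 26.98 mg/L, and at the critical point k_a D_c = k_1 L, so D_c = (0.418/2.08) × 26.98 = 5.423 mg/L.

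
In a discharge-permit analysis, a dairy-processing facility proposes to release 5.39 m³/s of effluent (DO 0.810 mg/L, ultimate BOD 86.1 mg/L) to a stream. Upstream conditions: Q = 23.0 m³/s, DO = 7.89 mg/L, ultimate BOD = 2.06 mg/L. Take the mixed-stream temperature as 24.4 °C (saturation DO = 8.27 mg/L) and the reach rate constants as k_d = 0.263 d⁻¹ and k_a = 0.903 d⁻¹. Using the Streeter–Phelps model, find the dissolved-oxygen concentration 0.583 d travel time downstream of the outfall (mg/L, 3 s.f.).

DO ≈ 5.27 mg/L

Mixed DO = (23.0×7.89 + 5.39×0.810)/(23.0+5.39) = 185.8/28.39 = 6.546 mg/L.
Mixed L₀ = (23.0×2.06 + 5.39×86.1)/(28.39) = 511.5/28.39 = 18.02 mg/L.
Initial deficit D₀ = C_s − DO₀ = 8.27 − 6.546 = 1.724 mg/L.
D(0.583) = [0.263×18.02/(0.903−0.263)](e^(−0.263×0.583) − e^(−0.903×0.583)) + 1.724 e^(−0.903×0.583)
= 7.403 × (0.8578 − 0.5907) + 1.724 × 0.5907 = 2.996 mg/L.
DO = 8.27 − 2.996 = 5.274 mg/L.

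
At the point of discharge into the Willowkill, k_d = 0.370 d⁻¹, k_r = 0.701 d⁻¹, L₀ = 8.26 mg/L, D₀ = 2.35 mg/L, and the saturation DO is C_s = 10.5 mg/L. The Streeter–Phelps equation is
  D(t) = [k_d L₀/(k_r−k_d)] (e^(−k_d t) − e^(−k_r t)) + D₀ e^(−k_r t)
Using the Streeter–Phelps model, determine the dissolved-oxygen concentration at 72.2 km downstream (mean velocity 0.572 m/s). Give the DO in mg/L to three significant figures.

Travel time t = x/v = 72.2 km / (0.572 m/s) = 72200 m / 0.572 m/s = 126200 s = 1.461 d.
k_d L₀/(k_r−k_d) = 0.370×8.26/(0.701−0.370) = 3.056/0.3310 = 9.233 mg/L.
e^(−k_d t) = e^(−0.370×1.461) = 0.5824; e^(−k_r t) = e^(−0.701×1.461) = 0.3591.
D = 9.233 × (0.5824 − 0.3591) + 2.35 × 0.3591 = 2.062 + 0.8439 = 2.906 mg/L.
DO = C_s − D = 10.5 − 2.906 = 7.594 mg/L.

DO ≈ 7.59 mg/L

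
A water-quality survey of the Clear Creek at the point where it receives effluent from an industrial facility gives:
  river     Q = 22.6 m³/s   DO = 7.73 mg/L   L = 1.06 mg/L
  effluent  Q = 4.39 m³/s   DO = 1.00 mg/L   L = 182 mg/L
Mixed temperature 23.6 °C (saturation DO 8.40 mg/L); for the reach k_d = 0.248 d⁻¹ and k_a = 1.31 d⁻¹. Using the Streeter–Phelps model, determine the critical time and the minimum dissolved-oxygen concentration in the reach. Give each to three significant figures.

t_c ≈ 1.30 d; minimum DO ≈ 4.22 mg/L

Mixed DO = (22.6×7.73 + 4.39×1.00)/(22.6+4.39) = 179.1/26.99 = 6.635 mg/L.
Mixed L₀ = (22.6×1.06 + 4.39×182)/(26.99) = 822.9/26.99 = 30.49 mg/L.
Initial deficit D₀ = C_s − DO₀ = 8.40 − 6.635 = 1.765 mg/L.
t_c = (1/1.062) ln[(1.31/0.248)(1 − 1.765×1.062/(0.248×30.49))] = 0.9416 × ln(3.973) = 1.299 d.
D_c = (0.248/1.31) × 30.49 × e^(−0.248×1.299) = 0.1893 × 30.49 × 0.7246 = 4.182 mg/L.
Minimum DO = 8.40 − 4.182 = 4.218 mg/L.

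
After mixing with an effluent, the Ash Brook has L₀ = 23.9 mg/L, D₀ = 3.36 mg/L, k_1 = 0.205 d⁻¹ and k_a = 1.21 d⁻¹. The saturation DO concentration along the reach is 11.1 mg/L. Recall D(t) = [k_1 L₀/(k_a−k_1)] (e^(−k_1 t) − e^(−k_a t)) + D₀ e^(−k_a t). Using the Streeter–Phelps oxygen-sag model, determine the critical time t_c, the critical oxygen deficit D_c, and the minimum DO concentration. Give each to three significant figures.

With k_a/k_1 = 5.902 and 1 − D₀(k_a−k_1)/(k_1 L₀) = 0.3108,
t_c = ln(5.902 × 0.3108) / (1.21 − 0.205) = ln(1.834) / 1.005 = 0.6067/1.005 = 0.6037 d.
D_c = (k_1/k_a) L₀ e^(−k_1 t_c) = (0.205/1.21) × 23.9 × e^(−0.205×0.6037) = 0.1694 × 23.9 × 0.8836 = 3.578 mg/L.
Minimum DO = C_s − D_c = 11.1 − 3.578 = 7.522 mg/L.

t_c ≈ 0.604 d; D_c ≈ 3.58 mg/L; min DO ≈ 7.52 mg/L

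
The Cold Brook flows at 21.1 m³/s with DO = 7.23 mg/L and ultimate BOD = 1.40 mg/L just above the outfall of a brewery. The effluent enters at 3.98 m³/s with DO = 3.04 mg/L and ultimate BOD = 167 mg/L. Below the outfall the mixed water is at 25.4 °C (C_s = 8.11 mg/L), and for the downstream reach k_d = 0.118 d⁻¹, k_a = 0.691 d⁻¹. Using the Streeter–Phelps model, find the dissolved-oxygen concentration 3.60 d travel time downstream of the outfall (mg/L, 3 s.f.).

Mixed DO = (21.1×7.23 + 3.98×3.04)/(21.1+3.98) = 164.7/25.08 = 6.565 mg/L.
Mixed L₀ = (21.1×1.40 + 3.98×167)/(25.08) = 694.2/25.08 = 27.68 mg/L.
Initial deficit D₀ = C_s − DO₀ = 8.11 − 6.565 = 1.545 mg/L.
D(3.60) = [0.118×27.68/(0.691−0.118)](e^(−0.118×3.60) − e^(−0.691×3.60)) + 1.545 e^(−0.691×3.60)
= 5.700 × (0.6539 − 0.08311) + 1.545 × 0.08311 = 3.382 mg/L.
DO = 8.11 − 3.382 = 4.728 mg/L.

DO ≈ 4.73 mg/L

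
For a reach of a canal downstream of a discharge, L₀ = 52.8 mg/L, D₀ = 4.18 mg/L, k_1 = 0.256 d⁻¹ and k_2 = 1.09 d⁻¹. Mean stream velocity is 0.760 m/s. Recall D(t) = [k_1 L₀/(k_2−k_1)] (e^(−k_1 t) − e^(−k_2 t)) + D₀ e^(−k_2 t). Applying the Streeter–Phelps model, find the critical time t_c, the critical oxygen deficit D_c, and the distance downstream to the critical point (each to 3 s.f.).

At the critical point dD/dt = 0, so k_1 L₀ e^(−k_1 t) = k_2 D. Substituting D(t) from the Streeter–Phelps equation and solving for t gives
t_c = ln[(k_2/k_1)(1 − D₀(k_2−k_1)/(k_1 L₀))] / (k_2−k_1).
Here k_2−k_1 = 0.8340 d⁻¹ and 1 − D₀(k_2−k_1)/(k_1 L₀) = 1 − 4.18×0.8340/(0.256×52.8) = 0.7421, so
t_c = ln(4.258 × 0.7421) / 0.8340 = 1.150 / 0.8340 = 1.379 d.
L(t_c) = L₀ e^(−k_1 t_c) = 52.8 × 0.7025 = 37.09 mg/L, and at the critical point k_2 D_c = k_1 L, so D_c = (0.256/1.09) × 37.09 = 8.711 mg/L.
x_c = v t_c = 0.760 m/s × 1.379 d × 86400 s/d = 90580 m ≈ 90.6 km.

t_c ≈ 1.38 d; D_c ≈ 8.71 mg/L; x_c ≈ 90.6 km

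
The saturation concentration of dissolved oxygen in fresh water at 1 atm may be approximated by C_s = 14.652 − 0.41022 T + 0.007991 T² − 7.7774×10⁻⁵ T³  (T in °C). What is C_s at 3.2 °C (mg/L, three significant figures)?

C_s = 14.652 − 0.41022×3.2 + 0.007991×3.2² − 7.7774×10⁻⁵×3.2³ = 13.42 mg/L.

C_s ≈ 13.4 mg/L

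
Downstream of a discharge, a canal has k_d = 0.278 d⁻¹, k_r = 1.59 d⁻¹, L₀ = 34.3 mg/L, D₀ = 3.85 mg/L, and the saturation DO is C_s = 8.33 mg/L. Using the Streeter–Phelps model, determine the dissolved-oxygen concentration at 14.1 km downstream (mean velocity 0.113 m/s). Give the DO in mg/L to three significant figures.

Travel time t = x/v = 14.1 km / (0.113 m/s) = 14100 m / 0.113 m/s = 124800 s = 1.444 d.
k_d L₀/(k_r−k_d) = 0.278×34.3/(1.59−0.278) = 9.535/1.312 = 7.268 mg/L.
e^(−k_d t) = e^(−0.278×1.444) = 0.6693; e^(−k_r t) = e^(−1.59×1.444) = 0.1006.
D = 7.268 × (0.6693 − 0.1006) + 3.85 × 0.1006 = 4.133 + 0.3874 = 4.521 mg/L.
DO = C_s − D = 8.33 − 4.521 = 3.809 mg/L.

DO ≈ 3.81 mg/L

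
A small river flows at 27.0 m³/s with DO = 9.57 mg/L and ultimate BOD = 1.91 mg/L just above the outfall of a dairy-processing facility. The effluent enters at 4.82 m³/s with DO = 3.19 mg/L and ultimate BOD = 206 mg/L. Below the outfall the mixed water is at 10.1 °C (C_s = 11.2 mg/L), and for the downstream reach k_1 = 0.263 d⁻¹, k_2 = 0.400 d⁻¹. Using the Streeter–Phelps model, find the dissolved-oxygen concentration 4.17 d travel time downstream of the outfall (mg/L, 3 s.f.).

DO ≈ 1.55 mg/L

Mixed DO = (27.0×9.57 + 4.82×3.19)/(27.0+4.82) = 273.8/31.82 = 8.604 mg/L.
Mixed L₀ = (27.0×1.91 + 4.82×206)/(31.82) = 1044/31.82 = 32.82 mg/L.
Initial deficit D₀ = C_s − DO₀ = 11.2 − 8.604 = 2.596 mg/L.
D(4.17) = [0.263×32.82/(0.400−0.263)](e^(−0.263×4.17) − e^(−0.400×4.17)) + 2.596 e^(−0.400×4.17)
= 63.01 × (0.3340 − 0.1886) + 2.596 × 0.1886 = 9.649 mg/L.
DO = 11.2 − 9.649 = 1.551 mg/L.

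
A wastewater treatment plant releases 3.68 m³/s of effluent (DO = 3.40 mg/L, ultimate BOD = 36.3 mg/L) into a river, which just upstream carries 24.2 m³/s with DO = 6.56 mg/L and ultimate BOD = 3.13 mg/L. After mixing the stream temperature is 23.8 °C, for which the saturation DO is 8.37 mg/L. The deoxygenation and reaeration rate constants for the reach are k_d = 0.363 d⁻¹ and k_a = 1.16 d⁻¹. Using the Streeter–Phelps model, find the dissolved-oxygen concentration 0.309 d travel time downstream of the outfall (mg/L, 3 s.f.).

DO ≈ 6.15 mg/L

Mixed DO = (24.2×6.56 + 3.68×3.40)/(24.2+3.68) = 171.3/27.88 = 6.143 mg/L.
Mixed L₀ = (24.2×3.13 + 3.68×36.3)/(27.88) = 209.3/27.88 = 7.508 mg/L.
Initial deficit D₀ = C_s − DO₀ = 8.37 − 6.143 = 2.227 mg/L.
D(0.309) = [0.363×7.508/(1.16−0.363)](e^(−0.363×0.309) − e^(−1.16×0.309)) + 2.227 e^(−1.16×0.309)
= 3.420 × (0.8939 − 0.6988) + 2.227 × 0.6988 = 2.224 mg/L.
DO = 8.37 − 2.224 = 6.146 mg/L.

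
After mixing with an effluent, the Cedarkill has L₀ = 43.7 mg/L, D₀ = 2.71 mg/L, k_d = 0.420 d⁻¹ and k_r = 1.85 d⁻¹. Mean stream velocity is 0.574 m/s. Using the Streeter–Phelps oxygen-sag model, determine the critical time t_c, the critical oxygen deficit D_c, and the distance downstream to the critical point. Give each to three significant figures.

At the critical point dD/dt = 0, so k_d L₀ e^(−k_d t) = k_r D. Substituting D(t) from the Streeter–Phelps equation and solving for t gives
t_c = ln[(k_r/k_d)(1 − D₀(k_r−k_d)/(k_d L₀))] / (k_r−k_d).
Here k_r−k_d = 1.430 d⁻¹ and 1 − D₀(k_r−k_d)/(k_d L₀) = 1 − 2.71×1.430/(0.420×43.7) = 0.7889, so
t_c = ln(4.405 × 0.7889) / 1.430 = 1.246 / 1.430 = 0.8710 d.
D_c = (k_d/k_r) L₀ e^(−k_d t_c) = (0.420/1.85) × 43.7 × e^(−0.420×0.8710) = 0.2270 × 43.7 × 0.6936 = 6.882 mg/L.
x_c = v t_c = 0.574 m/s × 0.8710 d × 86400 s/d = 43200 m ≈ 43.2 km.

t_c ≈ 0.871 d; D_c ≈ 6.88 mg/L; x_c ≈ 43.2 km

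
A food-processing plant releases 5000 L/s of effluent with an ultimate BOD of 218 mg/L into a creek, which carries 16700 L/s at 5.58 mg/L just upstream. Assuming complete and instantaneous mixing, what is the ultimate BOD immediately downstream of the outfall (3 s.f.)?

Flow-weighted mixing: C = (Q_r C_r + Q_w C_w)/(Q_r + Q_w)
= (16700×5.58 + 5000×218)/(16700 + 5000) = 1.183×10^6/21700 = 54.52 mg/L.

54.5 mg/L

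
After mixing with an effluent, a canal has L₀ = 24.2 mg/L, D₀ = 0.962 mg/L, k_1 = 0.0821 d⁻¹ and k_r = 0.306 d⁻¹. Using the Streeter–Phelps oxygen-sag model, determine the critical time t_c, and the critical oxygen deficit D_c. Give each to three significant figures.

With k_r/k_1 = 3.727 and 1 − D₀(k_r−k_1)/(k_1 L₀) = 0.8916,
t_c = ln(3.727 × 0.8916) / (0.306 − 0.0821) = ln(3.323) / 0.2239 = 1.201/0.2239 = 5.364 d.
D_c = (k_1/k_r) L₀ e^(−k_1 t_c) = (0.0821/0.306) × 24.2 × e^(−0.0821×5.364) = 0.2683 × 24.2 × 0.6438 = 4.180 mg/L.

t_c ≈ 5.36 d; D_c ≈ 4.18 mg/L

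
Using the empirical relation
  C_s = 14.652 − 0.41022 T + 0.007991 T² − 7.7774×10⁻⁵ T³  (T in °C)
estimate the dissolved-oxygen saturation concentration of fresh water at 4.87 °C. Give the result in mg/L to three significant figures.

C_s = 14.652 − 0.41022×4.87 + 0.007991×4.87² − 7.7774×10⁻⁵×4.87³ = 12.83 mg/L.

C_s ≈ 12.8 mg/L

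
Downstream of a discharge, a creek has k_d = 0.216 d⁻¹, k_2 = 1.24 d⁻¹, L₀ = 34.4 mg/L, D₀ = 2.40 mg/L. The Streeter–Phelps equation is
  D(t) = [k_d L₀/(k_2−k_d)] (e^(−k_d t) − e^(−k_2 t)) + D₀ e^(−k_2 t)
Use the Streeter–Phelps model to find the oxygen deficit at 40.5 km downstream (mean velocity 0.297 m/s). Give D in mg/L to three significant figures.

D ≈ 4.47 mg/L

Travel time t = x/v = 40.5 km / (0.297 m/s) = 40500 m / 0.297 m/s = 136400 s = 1.578 d.
k_d L₀/(k_2−k_d) = 0.216×34.4/(1.24−0.216) = 7.430/1.024 = 7.256 mg/L.
e^(−k_d t) = e^(−0.216×1.578) = 0.7111; e^(−k_2 t) = e^(−1.24×1.578) = 0.1413.
D = 7.256 × (0.7111 − 0.1413) + 2.40 × 0.1413 = 4.135 + 0.3391 = 4.474 mg/L.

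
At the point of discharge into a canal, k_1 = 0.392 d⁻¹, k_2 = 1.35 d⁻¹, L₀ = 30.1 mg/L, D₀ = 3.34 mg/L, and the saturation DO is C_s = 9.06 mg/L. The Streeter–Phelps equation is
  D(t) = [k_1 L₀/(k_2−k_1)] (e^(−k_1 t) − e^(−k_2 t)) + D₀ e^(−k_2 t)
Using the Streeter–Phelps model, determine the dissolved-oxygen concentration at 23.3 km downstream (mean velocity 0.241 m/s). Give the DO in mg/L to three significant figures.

DO ≈ 3.10 mg/L

Travel time t = x/v = 23.3 km / (0.241 m/s) = 23300 m / 0.241 m/s = 96680 s = 1.119 d.
k_1 L₀/(k_2−k_1) = 0.392×30.1/(1.35−0.392) = 11.80/0.9580 = 12.32 mg/L.
e^(−k_1 t) = e^(−0.392×1.119) = 0.6449; e^(−k_2 t) = e^(−1.35×1.119) = 0.2208.
D = 12.32 × (0.6449 − 0.2208) + 3.34 × 0.2208 = 5.224 + 0.7374 = 5.961 mg/L.
DO = C_s − D = 9.06 − 5.961 = 3.099 mg/L.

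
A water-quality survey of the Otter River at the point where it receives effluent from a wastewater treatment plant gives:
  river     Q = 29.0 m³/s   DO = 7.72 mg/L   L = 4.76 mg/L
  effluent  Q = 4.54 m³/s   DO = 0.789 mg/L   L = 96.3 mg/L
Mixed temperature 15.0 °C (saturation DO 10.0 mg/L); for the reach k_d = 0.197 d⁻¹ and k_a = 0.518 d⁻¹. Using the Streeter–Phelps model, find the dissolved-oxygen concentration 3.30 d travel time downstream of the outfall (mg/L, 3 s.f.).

Mixed DO = (29.0×7.72 + 4.54×0.789)/(29.0+4.54) = 227.5/33.54 = 6.782 mg/L.
Mixed L₀ = (29.0×4.76 + 4.54×96.3)/(33.54) = 575.2/33.54 = 17.15 mg/L.
Initial deficit D₀ = C_s − DO₀ = 10.0 − 6.782 = 3.218 mg/L.
D(3.30) = [0.197×17.15/(0.518−0.197)](e^(−0.197×3.30) − e^(−0.518×3.30)) + 3.218 e^(−0.518×3.30)
= 10.53 × (0.5220 − 0.1810) + 3.218 × 0.1810 = 4.172 mg/L.
DO = 10.0 − 4.172 = 5.828 mg/L.

DO ≈ 5.83 mg/L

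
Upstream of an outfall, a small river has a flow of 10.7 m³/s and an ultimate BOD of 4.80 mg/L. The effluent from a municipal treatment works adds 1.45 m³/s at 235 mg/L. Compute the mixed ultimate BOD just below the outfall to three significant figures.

Flow-weighted mixing: C = (Q_r C_r + Q_w C_w)/(Q_r + Q_w)
= (10.7×4.80 + 1.45×235)/(10.7 + 1.45) = 392.1/12.15 = 32.27 mg/L.

32.3 mg/L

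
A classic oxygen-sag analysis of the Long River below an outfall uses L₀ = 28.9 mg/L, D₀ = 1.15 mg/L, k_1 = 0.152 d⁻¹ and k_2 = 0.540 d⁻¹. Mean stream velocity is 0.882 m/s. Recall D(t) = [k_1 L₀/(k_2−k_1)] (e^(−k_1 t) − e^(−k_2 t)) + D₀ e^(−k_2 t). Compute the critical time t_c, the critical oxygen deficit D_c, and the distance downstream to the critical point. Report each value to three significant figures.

t_c ≈ 2.99 d; D_c ≈ 5.16 mg/L; x_c ≈ 228 km

With k_2/k_1 = 3.553 and 1 − D₀(k_2−k_1)/(k_1 L₀) = 0.8984,
t_c = ln(3.553 × 0.8984) / (0.540 − 0.152) = ln(3.192) / 0.3880 = 1.161/0.3880 = 2.991 d.
L(t_c) = L₀ e^(−k_1 t_c) = 28.9 × 0.6347 = 18.34 mg/L, and at the critical point k_2 D_c = k_1 L, so D_c = (0.152/0.540) × 18.34 = 5.163 mg/L.
x_c = v t_c = 0.882 m/s × 2.991 d × 86400 s/d = 227900 m ≈ 228 km.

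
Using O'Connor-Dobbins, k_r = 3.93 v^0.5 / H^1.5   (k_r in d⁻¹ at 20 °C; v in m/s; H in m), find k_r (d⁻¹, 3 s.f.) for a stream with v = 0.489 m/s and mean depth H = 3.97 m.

k_r ≈ 0.347 d⁻¹

k_r = 3.93 × 0.489^0.5 / 3.97^1.5 = 3.93 × 0.6993 / 7.910 = 0.3474 d⁻¹.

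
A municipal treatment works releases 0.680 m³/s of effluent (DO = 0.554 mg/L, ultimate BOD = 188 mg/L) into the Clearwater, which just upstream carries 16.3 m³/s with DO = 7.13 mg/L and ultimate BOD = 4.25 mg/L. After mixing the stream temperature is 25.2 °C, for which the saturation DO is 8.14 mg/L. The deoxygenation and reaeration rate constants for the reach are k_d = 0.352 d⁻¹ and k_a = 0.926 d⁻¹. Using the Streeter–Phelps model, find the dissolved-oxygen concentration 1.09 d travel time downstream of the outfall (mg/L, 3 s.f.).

DO ≈ 5.42 mg/L

Mixed DO = (16.3×7.13 + 0.680×0.554)/(16.3+0.680) = 116.6/16.98 = 6.867 mg/L.
Mixed L₀ = (16.3×4.25 + 0.680×188)/(16.98) = 197.1/16.98 = 11.61 mg/L.
Initial deficit D₀ = C_s − DO₀ = 8.14 − 6.867 = 1.273 mg/L.
D(1.09) = [0.352×11.61/(0.926−0.352)](e^(−0.352×1.09) − e^(−0.926×1.09)) + 1.273 e^(−0.926×1.09)
= 7.119 × (0.6813 − 0.3645) + 1.273 × 0.3645 = 2.720 mg/L.
DO = 8.14 − 2.720 = 5.420 mg/L.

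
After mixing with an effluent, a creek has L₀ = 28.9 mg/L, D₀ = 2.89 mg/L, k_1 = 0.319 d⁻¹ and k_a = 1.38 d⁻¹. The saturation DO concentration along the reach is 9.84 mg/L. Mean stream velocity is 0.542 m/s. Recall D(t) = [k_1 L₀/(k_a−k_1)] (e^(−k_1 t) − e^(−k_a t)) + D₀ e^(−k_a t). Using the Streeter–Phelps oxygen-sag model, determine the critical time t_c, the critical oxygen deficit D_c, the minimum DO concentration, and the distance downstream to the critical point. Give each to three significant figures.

t_c ≈ 0.999 d; D_c ≈ 4.86 mg/L; min DO ≈ 4.98 mg/L; x_c ≈ 46.8 km

With k_a/k_1 = 4.326 and 1 − D₀(k_a−k_1)/(k_1 L₀) = 0.6674,
t_c = ln(4.326 × 0.6674) / (1.38 − 0.319) = ln(2.887) / 1.061 = 1.060/1.061 = 0.9993 d.
D_c = (k_1/k_a) L₀ e^(−k_1 t_c) = (0.319/1.38) × 28.9 × e^(−0.319×0.9993) = 0.2312 × 28.9 × 0.7270 = 4.857 mg/L.
Minimum DO = C_s − D_c = 9.84 − 4.857 = 4.983 mg/L.
x_c = v t_c = 0.542 m/s × 0.9993 d × 86400 s/d = 46800 m ≈ 46.8 km.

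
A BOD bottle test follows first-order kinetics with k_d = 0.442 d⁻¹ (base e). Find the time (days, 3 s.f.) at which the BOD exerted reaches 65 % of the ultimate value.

y/L₀ = 1 − e^(−k_d t) = 0.65 ⇒ e^(−k_d t) = 0.350
t = −ln(0.350) / 0.442 = 1.050 / 0.442 = 2.375 d.

t ≈ 2.38 d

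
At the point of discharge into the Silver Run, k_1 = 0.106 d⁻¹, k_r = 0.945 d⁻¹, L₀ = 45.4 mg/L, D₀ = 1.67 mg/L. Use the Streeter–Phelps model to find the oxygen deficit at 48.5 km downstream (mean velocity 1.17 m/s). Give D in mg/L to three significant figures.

Travel time t = x/v = 48.5 km / (1.17 m/s) = 48500 m / 1.17 m/s = 41450 s = 0.4798 d.
k_1 L₀/(k_r−k_1) = 0.106×45.4/(0.945−0.106) = 4.812/0.8390 = 5.736 mg/L.
e^(−k_1 t) = e^(−0.106×0.4798) = 0.9504; e^(−k_r t) = e^(−0.945×0.4798) = 0.6355.
D = 5.736 × (0.9504 − 0.6355) + 1.67 × 0.6355 = 1.806 + 1.061 = 2.868 mg/L.

D ≈ 2.87 mg/L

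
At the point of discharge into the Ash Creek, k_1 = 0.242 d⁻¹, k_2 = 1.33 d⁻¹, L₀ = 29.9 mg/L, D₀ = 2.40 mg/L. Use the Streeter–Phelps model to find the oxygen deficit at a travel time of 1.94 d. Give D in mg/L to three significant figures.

D ≈ 3.84 mg/L

k_1 L₀/(k_2−k_1) = 0.242×29.9/(1.33−0.242) = 7.236/1.088 = 6.651 mg/L.
e^(−k_1 t) = e^(−0.242×1.940) = 0.6253; e^(−k_2 t) = e^(−1.33×1.940) = 0.07576.
D = 6.651 × (0.6253 − 0.07576) + 2.40 × 0.07576 = 3.655 + 0.1818 = 3.837 mg/L.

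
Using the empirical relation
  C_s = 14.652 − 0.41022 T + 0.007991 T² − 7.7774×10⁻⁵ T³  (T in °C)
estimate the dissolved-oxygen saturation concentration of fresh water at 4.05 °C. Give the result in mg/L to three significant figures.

C_s ≈ 13.1 mg/L

C_s = 14.652 − 0.41022×4.05 + 0.007991×4.05² − 7.7774×10⁻⁵×4.05³ = 13.12 mg/L.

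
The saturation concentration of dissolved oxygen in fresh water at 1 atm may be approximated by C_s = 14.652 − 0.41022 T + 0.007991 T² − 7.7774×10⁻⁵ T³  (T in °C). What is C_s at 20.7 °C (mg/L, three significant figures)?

C_s = 14.652 − 0.41022×20.7 + 0.007991×20.7² − 7.7774×10⁻⁵×20.7³ = 8.895 mg/L.

C_s ≈ 8.89 mg/L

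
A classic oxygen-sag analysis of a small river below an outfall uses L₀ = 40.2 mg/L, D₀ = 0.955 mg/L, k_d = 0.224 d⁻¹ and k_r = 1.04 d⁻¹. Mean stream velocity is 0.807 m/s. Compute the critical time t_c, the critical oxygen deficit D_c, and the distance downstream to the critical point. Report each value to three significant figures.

t_c ≈ 1.77 d; D_c ≈ 5.82 mg/L; x_c ≈ 123 km

t_c = [1/(k_r−k_d)] ln[(k_r/k_d)(1 − D₀(k_r−k_d)/(k_d L₀))]
= [1/(1.04−0.224)] ln[(1.04/0.224)(1 − 0.955×0.8160/(0.224×40.2))]
= (1/0.8160) ln[4.643 × 0.9135] = 1.225 × ln(4.241) = 1.225 × 1.445 = 1.771 d.
L(t_c) = L₀ e^(−k_d t_c) = 40.2 × 0.6726 = 27.04 mg/L, and at the critical point k_r D_c = k_d L, so D_c = (0.224/1.04) × 27.04 = 5.824 mg/L.
x_c = v t_c = 0.807 m/s × 1.771 d × 86400 s/d = 123500 m ≈ 123 km.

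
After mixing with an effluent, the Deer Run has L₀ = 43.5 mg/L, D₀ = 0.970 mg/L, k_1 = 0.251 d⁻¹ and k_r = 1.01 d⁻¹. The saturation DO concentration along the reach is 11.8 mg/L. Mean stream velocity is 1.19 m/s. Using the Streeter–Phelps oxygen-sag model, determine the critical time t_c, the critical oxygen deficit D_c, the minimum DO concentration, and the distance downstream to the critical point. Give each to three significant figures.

With k_r/k_1 = 4.024 and 1 − D₀(k_r−k_1)/(k_1 L₀) = 0.9326,
t_c = ln(4.024 × 0.9326) / (1.01 − 0.251) = ln(3.753) / 0.7590 = 1.322/0.7590 = 1.742 d.
D_c = (k_1/k_r) L₀ e^(−k_1 t_c) = (0.251/1.01) × 43.5 × e^(−0.251×1.742) = 0.2485 × 43.5 × 0.6458 = 6.981 mg/L.
Minimum DO = C_s − D_c = 11.8 − 6.981 = 4.819 mg/L.
x_c = v t_c = 1.19 m/s × 1.742 d × 86400 s/d = 179100 m ≈ 179 km.

t_c ≈ 1.74 d; D_c ≈ 6.98 mg/L; min DO ≈ 4.82 mg/L; x_c ≈ 179 km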